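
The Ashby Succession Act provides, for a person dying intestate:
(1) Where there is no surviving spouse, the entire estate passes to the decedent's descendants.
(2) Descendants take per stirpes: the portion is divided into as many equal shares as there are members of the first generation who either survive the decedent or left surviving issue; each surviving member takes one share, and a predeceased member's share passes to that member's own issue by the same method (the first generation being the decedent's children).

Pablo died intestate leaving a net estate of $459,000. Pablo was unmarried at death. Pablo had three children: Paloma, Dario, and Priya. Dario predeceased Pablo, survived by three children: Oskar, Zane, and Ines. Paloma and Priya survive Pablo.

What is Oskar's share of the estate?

Oskar receives $51,000.

The entire $459,000 passes to the descendants.
That amount ($459,000) is divided into 3 shares of $153,000: Paloma and Priya each take $153,000; Dario's $153,000 share passes to Dario's issue.
Dario's share ($153,000) is divided into 3 shares of $51,000: Oskar, Zane, and Ines each take $51,000.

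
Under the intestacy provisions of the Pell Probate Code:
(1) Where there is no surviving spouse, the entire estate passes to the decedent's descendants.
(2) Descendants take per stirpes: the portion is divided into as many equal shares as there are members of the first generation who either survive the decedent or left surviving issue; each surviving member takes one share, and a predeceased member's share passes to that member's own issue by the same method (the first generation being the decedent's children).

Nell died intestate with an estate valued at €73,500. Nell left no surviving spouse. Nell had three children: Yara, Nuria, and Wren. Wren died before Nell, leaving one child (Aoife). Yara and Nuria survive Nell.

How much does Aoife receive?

Aoife receives €24,500.

The entire €73,500 passes to the descendants.
That amount (€73,500) is divided into 3 shares of €24,500: Yara and Nuria each take €24,500; Wren's €24,500 share passes to Wren's issue.
Wren's share (€24,500) passes entirely to Aoife.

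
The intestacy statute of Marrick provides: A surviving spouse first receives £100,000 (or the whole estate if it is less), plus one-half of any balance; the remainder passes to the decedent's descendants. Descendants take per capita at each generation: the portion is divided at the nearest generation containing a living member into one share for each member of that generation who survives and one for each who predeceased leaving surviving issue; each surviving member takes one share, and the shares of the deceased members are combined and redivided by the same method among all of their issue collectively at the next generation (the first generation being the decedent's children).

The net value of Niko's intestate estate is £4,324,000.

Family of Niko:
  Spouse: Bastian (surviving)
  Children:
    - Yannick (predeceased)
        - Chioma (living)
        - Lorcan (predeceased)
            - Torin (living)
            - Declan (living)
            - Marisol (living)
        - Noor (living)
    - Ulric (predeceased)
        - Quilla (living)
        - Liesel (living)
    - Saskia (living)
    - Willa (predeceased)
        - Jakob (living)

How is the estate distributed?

Bastian first takes £100,000, leaving a balance of £4,224,000. Bastian then takes one-half of the balance (£2,112,000), for a total of £2,212,000. The remaining £2,112,000 passes to the descendants.
The descendants' portion (£2,112,000) is divided at the children's generation into 4 shares of £528,000. Saskia takes £528,000. The 3 shares of the deceased (Yannick, Ulric, and Willa) are combined into a pool of £1,584,000.
That pool (£1,584,000) is divided at the grandchildren's generation into 6 shares of £264,000. Chioma, Noor, Quilla, Liesel, and Jakob each take £264,000. The remaining share for the deceased Lorcan (£264,000) is carried to the next generation.
That pool (£264,000) is divided at the great-grandchildren's generation equally among Torin, Declan, and Marisol: £88,000 each.

Bastian: £2,212,000; Chioma: £264,000; Torin: £88,000; Declan: £88,000; Marisol: £88,000; Noor: £264,000; Quilla: £264,000; Liesel: £264,000; Saskia: £528,000; Jakob: £264,000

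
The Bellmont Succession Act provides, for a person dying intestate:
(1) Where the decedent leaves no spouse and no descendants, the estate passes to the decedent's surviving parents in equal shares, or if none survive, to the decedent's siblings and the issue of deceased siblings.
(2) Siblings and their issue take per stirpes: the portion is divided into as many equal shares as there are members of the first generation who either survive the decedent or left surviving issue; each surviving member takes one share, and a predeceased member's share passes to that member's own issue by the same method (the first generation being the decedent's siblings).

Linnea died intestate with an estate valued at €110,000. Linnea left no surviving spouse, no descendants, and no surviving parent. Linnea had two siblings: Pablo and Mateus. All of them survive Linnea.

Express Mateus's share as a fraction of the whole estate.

The entire €110,000 passes to the siblings and their issue.
That amount (€110,000) is divided into 2 shares of €55,000: Pablo and Mateus each take €55,000.

Mateus receives 1/2 of the estate.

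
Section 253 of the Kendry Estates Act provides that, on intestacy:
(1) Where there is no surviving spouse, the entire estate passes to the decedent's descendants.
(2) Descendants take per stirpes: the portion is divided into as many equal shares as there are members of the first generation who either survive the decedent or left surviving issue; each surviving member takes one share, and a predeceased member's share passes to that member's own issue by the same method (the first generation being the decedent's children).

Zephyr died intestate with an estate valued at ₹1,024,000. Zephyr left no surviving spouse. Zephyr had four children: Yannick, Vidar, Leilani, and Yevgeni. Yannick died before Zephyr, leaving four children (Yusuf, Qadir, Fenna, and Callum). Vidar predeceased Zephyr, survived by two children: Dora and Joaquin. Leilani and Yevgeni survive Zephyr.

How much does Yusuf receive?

The entire ₹1,024,000 passes to the descendants.
That amount (₹1,024,000) is divided into 4 shares of ₹256,000: Leilani and Yevgeni each take ₹256,000; Yannick's ₹256,000 share passes to Yannick's issue; Vidar's ₹256,000 share passes to Vidar's issue.
Yannick's share (₹256,000) is divided into 4 shares of ₹64,000: Yusuf, Qadir, Fenna, and Callum each take ₹64,000.
Vidar's share (₹256,000) is divided into 2 shares of ₹128,000: Dora and Joaquin each take ₹128,000.

Yusuf receives ₹64,000.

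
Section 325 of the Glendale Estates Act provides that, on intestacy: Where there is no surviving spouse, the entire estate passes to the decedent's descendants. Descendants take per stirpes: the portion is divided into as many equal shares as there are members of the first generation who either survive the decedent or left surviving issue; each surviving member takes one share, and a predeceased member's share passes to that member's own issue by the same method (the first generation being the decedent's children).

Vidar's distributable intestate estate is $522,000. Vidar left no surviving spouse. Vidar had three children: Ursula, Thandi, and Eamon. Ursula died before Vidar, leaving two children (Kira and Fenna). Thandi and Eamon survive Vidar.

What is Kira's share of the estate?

Kira receives $87,000.

The entire $522,000 passes to the descendants.
That amount ($522,000) is divided into 3 shares of $174,000: Thandi and Eamon each take $174,000; Ursula's $174,000 share passes to Ursula's issue.
Ursula's share ($174,000) is divided into 2 shares of $87,000: Kira and Fenna each take $87,000.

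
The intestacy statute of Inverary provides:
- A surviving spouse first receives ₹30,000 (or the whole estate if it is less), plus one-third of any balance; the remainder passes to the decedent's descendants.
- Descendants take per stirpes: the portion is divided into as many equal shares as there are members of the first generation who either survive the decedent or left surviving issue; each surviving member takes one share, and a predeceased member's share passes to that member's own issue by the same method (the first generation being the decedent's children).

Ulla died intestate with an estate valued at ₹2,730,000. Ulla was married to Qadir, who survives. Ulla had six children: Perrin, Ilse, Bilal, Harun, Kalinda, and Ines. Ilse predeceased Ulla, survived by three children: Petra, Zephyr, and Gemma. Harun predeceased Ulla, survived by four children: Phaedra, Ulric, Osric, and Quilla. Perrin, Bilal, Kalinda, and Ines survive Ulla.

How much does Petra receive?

Petra receives ₹100,000.

Qadir first takes ₹30,000, leaving a balance of ₹2,700,000. Qadir then takes one-third of the balance (₹900,000), for a total of ₹930,000. The remaining ₹1,800,000 passes to the descendants.
The descendants' portion (₹1,800,000) is divided into 6 shares of ₹300,000: Perrin, Bilal, Kalinda, and Ines each take ₹300,000; Ilse's ₹300,000 share passes to Ilse's issue; Harun's ₹300,000 share passes to Harun's issue.
Ilse's share (₹300,000) is divided into 3 shares of ₹100,000: Petra, Zephyr, and Gemma each take ₹100,000.
Harun's share (₹300,000) is divided into 4 shares of ₹75,000: Phaedra, Ulric, Osric, and Quilla each take ₹75,000.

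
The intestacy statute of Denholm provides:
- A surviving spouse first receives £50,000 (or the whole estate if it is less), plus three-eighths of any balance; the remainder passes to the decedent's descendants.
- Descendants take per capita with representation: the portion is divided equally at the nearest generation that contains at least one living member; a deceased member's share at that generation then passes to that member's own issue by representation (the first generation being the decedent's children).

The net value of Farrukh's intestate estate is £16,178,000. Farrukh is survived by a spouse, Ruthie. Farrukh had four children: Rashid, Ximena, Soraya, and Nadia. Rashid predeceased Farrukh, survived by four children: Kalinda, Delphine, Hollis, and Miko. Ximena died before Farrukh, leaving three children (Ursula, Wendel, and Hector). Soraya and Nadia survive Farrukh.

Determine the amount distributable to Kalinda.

Kalinda receives £630,000.

Ruthie first takes £50,000, leaving a balance of £16,128,000. Ruthie then takes three-eighths of the balance (£6,048,000), for a total of £6,098,000. The remaining £10,080,000 passes to the descendants.
The descendants' portion (£10,080,000) is divided into 4 shares of £2,520,000: Soraya and Nadia each take £2,520,000; Rashid's £2,520,000 share passes to Rashid's issue; Ximena's £2,520,000 share passes to Ximena's issue.
Rashid's share (£2,520,000) is divided into 4 shares of £630,000: Kalinda, Delphine, Hollis, and Miko each take £630,000.
Ximena's share (£2,520,000) is divided into 3 shares of £840,000: Ursula, Wendel, and Hector each take £840,000.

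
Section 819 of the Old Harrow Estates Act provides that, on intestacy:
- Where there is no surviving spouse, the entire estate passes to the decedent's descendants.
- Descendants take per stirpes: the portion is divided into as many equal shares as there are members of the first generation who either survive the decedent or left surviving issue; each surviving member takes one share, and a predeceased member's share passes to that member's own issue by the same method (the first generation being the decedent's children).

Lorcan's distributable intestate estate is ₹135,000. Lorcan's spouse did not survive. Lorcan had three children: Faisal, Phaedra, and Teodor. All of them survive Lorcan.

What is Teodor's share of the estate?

Teodor receives ₹45,000.

The entire ₹135,000 passes to the descendants.
That amount (₹135,000) is divided into 3 shares of ₹45,000: Faisal, Phaedra, and Teodor each take ₹45,000.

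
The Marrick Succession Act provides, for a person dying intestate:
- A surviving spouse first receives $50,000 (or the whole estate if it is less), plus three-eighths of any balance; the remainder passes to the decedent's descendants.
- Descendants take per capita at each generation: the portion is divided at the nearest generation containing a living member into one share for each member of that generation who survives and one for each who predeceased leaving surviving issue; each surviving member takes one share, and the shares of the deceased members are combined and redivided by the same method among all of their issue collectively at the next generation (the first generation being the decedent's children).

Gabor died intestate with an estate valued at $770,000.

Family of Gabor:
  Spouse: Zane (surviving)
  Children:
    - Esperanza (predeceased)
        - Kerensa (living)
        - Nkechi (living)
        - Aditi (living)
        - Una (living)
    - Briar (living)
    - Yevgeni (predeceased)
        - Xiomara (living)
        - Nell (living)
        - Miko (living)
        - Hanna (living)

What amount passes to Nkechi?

Zane first takes $50,000, leaving a balance of $720,000. Zane then takes three-eighths of the balance ($270,000), for a total of $320,000. The remaining $450,000 passes to the descendants.
The descendants' portion ($450,000) is divided at the children's generation into 3 shares of $150,000. Briar takes $150,000. The 2 shares of the deceased (Esperanza and Yevgeni) are combined into a pool of $300,000.
That pool ($300,000) is divided at the grandchildren's generation equally among Kerensa, Nkechi, Aditi, Una, Xiomara, Nell, Miko, and Hanna: $37,500 each.

Nkechi receives $37,500.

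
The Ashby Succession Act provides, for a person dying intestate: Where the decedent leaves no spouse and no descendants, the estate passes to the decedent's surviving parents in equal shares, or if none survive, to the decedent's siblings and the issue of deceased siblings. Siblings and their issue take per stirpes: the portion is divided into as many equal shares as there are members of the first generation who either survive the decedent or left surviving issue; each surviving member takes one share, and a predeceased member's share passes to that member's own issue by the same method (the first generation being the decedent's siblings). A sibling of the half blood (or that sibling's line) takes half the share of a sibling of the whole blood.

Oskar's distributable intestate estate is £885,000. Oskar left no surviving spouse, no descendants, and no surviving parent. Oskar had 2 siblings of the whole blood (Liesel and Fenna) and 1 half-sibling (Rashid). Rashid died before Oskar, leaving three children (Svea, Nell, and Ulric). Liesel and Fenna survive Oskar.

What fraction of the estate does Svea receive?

Svea receives 1/15 of the estate.

The entire £885,000 passes to the siblings and their issue.
Counting each half-blood sibling's line as half a unit, there are 5/2 units in £885,000, so one unit is £354,000. Whole-blood lines (Liesel and Fenna) take £354,000 each; half-blood lines (Rashid) take £177,000 each.
Rashid's share (£177,000) is divided into 3 shares of £59,000: Svea, Nell, and Ulric each take £59,000.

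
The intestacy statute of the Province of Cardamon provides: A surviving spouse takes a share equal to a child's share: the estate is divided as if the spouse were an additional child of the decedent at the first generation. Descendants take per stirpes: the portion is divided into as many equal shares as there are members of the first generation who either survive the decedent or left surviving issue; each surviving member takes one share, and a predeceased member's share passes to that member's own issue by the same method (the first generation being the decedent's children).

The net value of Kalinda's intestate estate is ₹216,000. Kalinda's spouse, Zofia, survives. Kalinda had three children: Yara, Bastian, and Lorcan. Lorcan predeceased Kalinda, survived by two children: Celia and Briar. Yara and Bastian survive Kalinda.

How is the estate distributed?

Zofia: ₹54,000; Yara: ₹54,000; Bastian: ₹54,000; Celia: ₹27,000; Briar: ₹27,000

The spouse counts as an additional share at the children's level, so there are 4 primary shares of ₹54,000. Zofia takes one such share (₹54,000).
The children's combined portion (₹162,000) is divided into 3 shares of ₹54,000: Yara and Bastian each take ₹54,000; Lorcan's ₹54,000 share passes to Lorcan's issue.
Lorcan's share (₹54,000) is divided into 2 shares of ₹27,000: Celia and Briar each take ₹27,000.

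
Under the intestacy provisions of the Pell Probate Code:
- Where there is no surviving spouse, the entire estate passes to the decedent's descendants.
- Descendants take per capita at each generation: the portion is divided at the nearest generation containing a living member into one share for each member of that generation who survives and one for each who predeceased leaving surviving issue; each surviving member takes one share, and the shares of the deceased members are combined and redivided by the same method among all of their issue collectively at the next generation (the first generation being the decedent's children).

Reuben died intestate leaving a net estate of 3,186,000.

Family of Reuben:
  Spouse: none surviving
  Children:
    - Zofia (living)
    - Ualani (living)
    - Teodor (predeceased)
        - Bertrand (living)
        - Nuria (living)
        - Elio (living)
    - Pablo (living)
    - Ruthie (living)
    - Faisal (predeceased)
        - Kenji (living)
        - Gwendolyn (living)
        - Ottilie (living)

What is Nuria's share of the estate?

The entire 3,186,000 passes to the descendants.
That amount (3,186,000) is divided at the children's generation into 6 shares of 531,000. Zofia, Ualani, Pablo, and Ruthie each take 531,000. The 2 shares of the deceased (Teodor and Faisal) are combined into a pool of 1,062,000.
That pool (1,062,000) is divided at the grandchildren's generation equally among Bertrand, Nuria, Elio, Kenji, Gwendolyn, and Ottilie: 177,000 each.

Nuria receives 177,000.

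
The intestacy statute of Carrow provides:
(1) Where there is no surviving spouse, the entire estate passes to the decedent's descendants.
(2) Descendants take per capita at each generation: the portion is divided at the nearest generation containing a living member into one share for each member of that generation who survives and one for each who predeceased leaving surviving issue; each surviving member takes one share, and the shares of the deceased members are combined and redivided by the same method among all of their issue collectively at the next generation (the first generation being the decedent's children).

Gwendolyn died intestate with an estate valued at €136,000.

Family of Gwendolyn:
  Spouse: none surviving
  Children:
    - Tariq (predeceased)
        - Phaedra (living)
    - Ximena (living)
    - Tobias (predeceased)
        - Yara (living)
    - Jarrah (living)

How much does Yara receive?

The entire €136,000 passes to the descendants.
That amount (€136,000) is divided at the children's generation into 4 shares of €34,000. Ximena and Jarrah each take €34,000. The 2 shares of the deceased (Tariq and Tobias) are combined into a pool of €68,000.
That pool (€68,000) is divided at the grandchildren's generation equally among Phaedra and Yara: €34,000 each.

Yara receives €34,000.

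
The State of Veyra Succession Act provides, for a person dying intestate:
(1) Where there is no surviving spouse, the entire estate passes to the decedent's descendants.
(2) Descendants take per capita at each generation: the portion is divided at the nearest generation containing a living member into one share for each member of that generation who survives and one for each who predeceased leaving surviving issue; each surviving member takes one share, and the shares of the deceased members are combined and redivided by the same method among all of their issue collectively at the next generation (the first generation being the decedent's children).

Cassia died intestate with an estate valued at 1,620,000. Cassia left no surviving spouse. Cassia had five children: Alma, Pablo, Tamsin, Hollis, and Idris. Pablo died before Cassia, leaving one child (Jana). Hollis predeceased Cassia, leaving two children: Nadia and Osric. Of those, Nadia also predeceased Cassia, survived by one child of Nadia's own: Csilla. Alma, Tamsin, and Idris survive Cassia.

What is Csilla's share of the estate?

The entire 1,620,000 passes to the descendants.
That amount (1,620,000) is divided at the children's generation into 5 shares of 324,000. Alma, Tamsin, and Idris each take 324,000. The 2 shares of the deceased (Pablo and Hollis) are combined into a pool of 648,000.
That pool (648,000) is divided at the grandchildren's generation into 3 shares of 216,000. Jana and Osric each take 216,000. The remaining share for the deceased Nadia (216,000) is carried to the next generation.
That pool (216,000) passes entirely to Csilla, the sole taker at the great-grandchildren's generation.

Csilla receives 216,000.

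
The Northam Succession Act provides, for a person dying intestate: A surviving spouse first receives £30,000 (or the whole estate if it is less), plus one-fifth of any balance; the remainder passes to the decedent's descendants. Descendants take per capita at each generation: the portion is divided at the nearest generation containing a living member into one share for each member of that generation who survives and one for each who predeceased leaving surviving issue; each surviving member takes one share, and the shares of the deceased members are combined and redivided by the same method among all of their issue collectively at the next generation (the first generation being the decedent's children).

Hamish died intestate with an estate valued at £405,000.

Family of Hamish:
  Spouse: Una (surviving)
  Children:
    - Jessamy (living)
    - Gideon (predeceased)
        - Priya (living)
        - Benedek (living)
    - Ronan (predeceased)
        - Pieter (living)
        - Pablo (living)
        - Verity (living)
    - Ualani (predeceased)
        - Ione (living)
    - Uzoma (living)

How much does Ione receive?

Ione receives £30,000.

Una first takes £30,000, leaving a balance of £375,000. Una then takes one-fifth of the balance (£75,000), for a total of £105,000. The remaining £300,000 passes to the descendants.
The descendants' portion (£300,000) is divided at the children's generation into 5 shares of £60,000. Jessamy and Uzoma each take £60,000. The 3 shares of the deceased (Gideon, Ronan, and Ualani) are combined into a pool of £180,000.
That pool (£180,000) is divided at the grandchildren's generation equally among Priya, Benedek, Pieter, Pablo, Verity, and Ione: £30,000 each.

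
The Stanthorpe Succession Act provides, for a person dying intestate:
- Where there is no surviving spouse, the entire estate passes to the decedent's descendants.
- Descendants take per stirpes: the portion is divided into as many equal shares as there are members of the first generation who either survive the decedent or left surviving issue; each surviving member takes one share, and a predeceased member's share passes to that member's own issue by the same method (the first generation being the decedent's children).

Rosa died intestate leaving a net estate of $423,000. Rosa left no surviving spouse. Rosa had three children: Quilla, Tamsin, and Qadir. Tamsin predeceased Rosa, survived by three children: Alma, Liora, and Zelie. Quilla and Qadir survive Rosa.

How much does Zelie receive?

Zelie receives $47,000.

The entire $423,000 passes to the descendants.
That amount ($423,000) is divided into 3 shares of $141,000: Quilla and Qadir each take $141,000; Tamsin's $141,000 share passes to Tamsin's issue.
Tamsin's share ($141,000) is divided into 3 shares of $47,000: Alma, Liora, and Zelie each take $47,000.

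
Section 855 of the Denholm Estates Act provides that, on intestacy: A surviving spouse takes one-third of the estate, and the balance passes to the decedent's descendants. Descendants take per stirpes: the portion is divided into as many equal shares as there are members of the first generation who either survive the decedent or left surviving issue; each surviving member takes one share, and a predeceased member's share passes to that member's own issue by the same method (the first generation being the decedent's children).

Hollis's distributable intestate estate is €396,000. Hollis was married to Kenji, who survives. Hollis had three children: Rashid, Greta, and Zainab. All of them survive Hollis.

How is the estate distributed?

Kenji: €132,000; Rashid: €88,000; Greta: €88,000; Zainab: €88,000

Kenji takes one-third of €396,000 = €132,000. The remaining €264,000 passes to the descendants.
The descendants' portion (€264,000) is divided into 3 shares of €88,000: Rashid, Greta, and Zainab each take €88,000.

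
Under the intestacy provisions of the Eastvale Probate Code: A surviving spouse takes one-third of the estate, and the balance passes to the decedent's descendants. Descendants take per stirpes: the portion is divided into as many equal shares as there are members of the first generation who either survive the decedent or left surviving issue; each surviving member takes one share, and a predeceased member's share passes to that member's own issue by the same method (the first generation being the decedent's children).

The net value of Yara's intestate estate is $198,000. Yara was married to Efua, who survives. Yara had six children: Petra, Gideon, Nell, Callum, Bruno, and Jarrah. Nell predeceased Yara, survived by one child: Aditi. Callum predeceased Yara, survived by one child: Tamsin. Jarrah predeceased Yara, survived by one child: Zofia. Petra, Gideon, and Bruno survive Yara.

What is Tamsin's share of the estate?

Efua takes one-third of $198,000 = $66,000. The remaining $132,000 passes to the descendants.
The descendants' portion ($132,000) is divided into 6 shares of $22,000: Petra, Gideon, and Bruno each take $22,000; Nell's $22,000 share passes to Nell's issue; Callum's $22,000 share passes to Callum's issue; Jarrah's $22,000 share passes to Jarrah's issue.
Nell's share ($22,000) passes entirely to Aditi.
Callum's share ($22,000) passes entirely to Tamsin.
Jarrah's share ($22,000) passes entirely to Zofia.

Tamsin receives $22,000.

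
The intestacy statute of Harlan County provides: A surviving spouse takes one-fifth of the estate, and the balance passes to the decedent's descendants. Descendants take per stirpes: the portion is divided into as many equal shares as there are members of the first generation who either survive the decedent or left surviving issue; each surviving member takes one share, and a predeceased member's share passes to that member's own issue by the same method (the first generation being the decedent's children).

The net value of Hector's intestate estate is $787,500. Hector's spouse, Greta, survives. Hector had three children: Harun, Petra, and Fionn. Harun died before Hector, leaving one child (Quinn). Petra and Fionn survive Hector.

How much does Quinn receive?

Quinn receives $210,000.

Greta takes one-fifth of $787,500 = $157,500. The remaining $630,000 passes to the descendants.
The descendants' portion ($630,000) is divided into 3 shares of $210,000: Petra and Fionn each take $210,000; Harun's $210,000 share passes to Harun's issue.
Harun's share ($210,000) passes entirely to Quinn.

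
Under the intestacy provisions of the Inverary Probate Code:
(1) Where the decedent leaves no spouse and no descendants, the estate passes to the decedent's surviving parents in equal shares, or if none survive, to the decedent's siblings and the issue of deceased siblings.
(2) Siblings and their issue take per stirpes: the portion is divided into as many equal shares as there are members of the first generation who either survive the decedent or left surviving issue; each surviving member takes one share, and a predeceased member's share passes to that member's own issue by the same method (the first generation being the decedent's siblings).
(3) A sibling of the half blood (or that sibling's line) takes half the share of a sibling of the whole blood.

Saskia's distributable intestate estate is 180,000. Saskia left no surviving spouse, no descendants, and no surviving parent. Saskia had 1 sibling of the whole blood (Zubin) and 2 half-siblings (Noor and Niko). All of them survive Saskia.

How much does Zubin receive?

The entire 180,000 passes to the siblings and their issue.
Counting each half-blood sibling's line as half a unit, there are 2 units in 180,000, so one unit is 90,000. Whole-blood lines (Zubin) take 90,000 each; half-blood lines (Noor and Niko) take 45,000 each.

Zubin receives 90,000.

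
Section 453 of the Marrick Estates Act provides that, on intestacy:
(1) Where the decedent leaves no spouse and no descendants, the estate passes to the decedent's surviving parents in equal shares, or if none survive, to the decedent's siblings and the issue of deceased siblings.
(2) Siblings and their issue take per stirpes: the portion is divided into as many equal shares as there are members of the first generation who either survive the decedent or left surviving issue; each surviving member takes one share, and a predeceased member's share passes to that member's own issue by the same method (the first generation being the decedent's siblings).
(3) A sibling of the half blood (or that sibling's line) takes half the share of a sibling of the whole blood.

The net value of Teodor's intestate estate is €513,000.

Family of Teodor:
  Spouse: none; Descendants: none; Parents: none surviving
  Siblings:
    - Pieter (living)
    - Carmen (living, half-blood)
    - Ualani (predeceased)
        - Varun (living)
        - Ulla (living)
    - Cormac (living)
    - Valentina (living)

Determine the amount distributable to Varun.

Varun receives €57,000.

The entire €513,000 passes to the siblings and their issue.
Counting each half-blood sibling's line as half a unit, there are 9/2 units in €513,000, so one unit is €114,000. Whole-blood lines (Pieter, Ualani, Cormac, and Valentina) take €114,000 each; half-blood lines (Carmen) take €57,000 each.
Ualani's share (€114,000) is divided into 2 shares of €57,000: Varun and Ulla each take €57,000.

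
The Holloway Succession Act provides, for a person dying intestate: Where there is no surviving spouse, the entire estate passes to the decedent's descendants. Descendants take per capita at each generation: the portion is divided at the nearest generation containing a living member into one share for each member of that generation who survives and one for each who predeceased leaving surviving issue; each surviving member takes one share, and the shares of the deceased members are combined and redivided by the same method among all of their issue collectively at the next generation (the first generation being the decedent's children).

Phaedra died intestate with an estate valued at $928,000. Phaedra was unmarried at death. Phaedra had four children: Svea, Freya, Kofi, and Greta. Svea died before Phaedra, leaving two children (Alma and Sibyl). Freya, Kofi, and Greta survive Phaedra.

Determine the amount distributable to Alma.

The entire $928,000 passes to the descendants.
That amount ($928,000) is divided at the children's generation into 4 shares of $232,000. Freya, Kofi, and Greta each take $232,000. The remaining share for the deceased Svea ($232,000) is carried to the next generation.
That pool ($232,000) is divided at the grandchildren's generation equally among Alma and Sibyl: $116,000 each.

Alma receives $116,000.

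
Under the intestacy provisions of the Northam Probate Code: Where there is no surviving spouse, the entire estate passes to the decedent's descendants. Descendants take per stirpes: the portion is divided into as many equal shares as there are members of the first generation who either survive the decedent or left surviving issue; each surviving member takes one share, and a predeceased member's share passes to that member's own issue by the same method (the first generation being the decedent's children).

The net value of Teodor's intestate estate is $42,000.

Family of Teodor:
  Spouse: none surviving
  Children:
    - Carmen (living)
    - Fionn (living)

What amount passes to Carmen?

Carmen receives $21,000.

The entire $42,000 passes to the descendants.
That amount ($42,000) is divided into 2 shares of $21,000: Carmen and Fionn each take $21,000.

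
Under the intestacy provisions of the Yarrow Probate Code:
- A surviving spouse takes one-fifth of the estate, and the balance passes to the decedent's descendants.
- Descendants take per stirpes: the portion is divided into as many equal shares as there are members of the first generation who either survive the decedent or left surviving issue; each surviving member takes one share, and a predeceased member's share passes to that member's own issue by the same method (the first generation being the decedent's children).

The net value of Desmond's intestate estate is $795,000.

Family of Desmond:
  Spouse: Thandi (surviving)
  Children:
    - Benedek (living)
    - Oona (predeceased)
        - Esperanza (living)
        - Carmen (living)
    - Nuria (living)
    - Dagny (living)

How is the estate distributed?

Thandi takes one-fifth of $795,000 = $159,000. The remaining $636,000 passes to the descendants.
The descendants' portion ($636,000) is divided into 4 shares of $159,000: Benedek, Nuria, and Dagny each take $159,000; Oona's $159,000 share passes to Oona's issue.
Oona's share ($159,000) is divided into 2 shares of $79,500: Esperanza and Carmen each take $79,500.

Thandi: $159,000; Benedek: $159,000; Esperanza: $79,500; Carmen: $79,500; Nuria: $159,000; Dagny: $159,000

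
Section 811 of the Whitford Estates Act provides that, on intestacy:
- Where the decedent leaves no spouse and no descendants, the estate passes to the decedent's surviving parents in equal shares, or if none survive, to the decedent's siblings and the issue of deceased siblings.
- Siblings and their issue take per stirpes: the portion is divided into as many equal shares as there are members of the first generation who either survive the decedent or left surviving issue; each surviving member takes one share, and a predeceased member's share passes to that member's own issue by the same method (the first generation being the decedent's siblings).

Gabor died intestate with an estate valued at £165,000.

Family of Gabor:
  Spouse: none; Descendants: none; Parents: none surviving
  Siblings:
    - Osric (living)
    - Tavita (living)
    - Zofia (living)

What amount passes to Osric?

Osric receives £55,000.

The entire £165,000 passes to the siblings and their issue.
That amount (£165,000) is divided into 3 shares of £55,000: Osric, Tavita, and Zofia each take £55,000.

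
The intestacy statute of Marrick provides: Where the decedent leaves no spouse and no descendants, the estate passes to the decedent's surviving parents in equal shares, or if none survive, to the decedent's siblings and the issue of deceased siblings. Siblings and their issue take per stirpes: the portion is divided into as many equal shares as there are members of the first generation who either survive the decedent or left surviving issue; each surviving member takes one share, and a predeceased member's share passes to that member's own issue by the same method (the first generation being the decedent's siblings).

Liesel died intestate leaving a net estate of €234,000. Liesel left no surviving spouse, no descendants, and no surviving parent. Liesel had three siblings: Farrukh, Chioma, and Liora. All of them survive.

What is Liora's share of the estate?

Liora receives €78,000.

The entire €234,000 passes to the siblings and their issue.
That amount (€234,000) is divided into 3 shares of €78,000: Farrukh, Chioma, and Liora each take €78,000.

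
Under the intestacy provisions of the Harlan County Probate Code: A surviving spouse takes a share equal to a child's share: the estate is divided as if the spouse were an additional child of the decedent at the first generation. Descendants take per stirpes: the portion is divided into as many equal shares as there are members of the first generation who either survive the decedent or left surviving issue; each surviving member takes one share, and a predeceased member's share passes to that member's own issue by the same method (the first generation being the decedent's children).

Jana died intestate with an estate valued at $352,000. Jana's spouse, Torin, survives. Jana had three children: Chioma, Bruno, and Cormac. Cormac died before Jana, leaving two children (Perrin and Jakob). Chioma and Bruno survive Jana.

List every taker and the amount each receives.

The spouse counts as an additional share at the children's level, so there are 4 primary shares of $88,000. Torin takes one such share ($88,000).
The children's combined portion ($264,000) is divided into 3 shares of $88,000: Chioma and Bruno each take $88,000; Cormac's $88,000 share passes to Cormac's issue.
Cormac's share ($88,000) is divided into 2 shares of $44,000: Perrin and Jakob each take $44,000.

Torin: $88,000; Chioma: $88,000; Bruno: $88,000; Perrin: $44,000; Jakob: $44,000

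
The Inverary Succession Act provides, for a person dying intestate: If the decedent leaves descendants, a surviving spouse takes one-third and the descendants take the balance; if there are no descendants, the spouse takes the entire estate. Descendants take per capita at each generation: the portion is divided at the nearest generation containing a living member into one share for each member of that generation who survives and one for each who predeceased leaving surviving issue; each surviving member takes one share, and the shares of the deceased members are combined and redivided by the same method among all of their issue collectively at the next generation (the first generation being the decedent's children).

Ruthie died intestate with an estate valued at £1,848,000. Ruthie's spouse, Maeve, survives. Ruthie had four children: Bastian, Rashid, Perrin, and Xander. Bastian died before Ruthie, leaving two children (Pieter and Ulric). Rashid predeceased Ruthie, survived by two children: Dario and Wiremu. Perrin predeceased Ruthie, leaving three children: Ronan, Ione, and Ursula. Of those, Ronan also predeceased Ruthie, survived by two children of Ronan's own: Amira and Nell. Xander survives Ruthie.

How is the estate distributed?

Maeve: £616,000; Pieter: £132,000; Ulric: £132,000; Dario: £132,000; Wiremu: £132,000; Amira: £66,000; Nell: £66,000; Ione: £132,000; Ursula: £132,000; Xander: £308,000

Maeve takes one-third of £1,848,000 = £616,000. The remaining £1,232,000 passes to the descendants.
The descendants' portion (£1,232,000) is divided at the children's generation into 4 shares of £308,000. Xander takes £308,000. The 3 shares of the deceased (Bastian, Rashid, and Perrin) are combined into a pool of £924,000.
That pool (£924,000) is divided at the grandchildren's generation into 7 shares of £132,000. Pieter, Ulric, Dario, Wiremu, Ione, and Ursula each take £132,000. The remaining share for the deceased Ronan (£132,000) is carried to the next generation.
That pool (£132,000) is divided at the great-grandchildren's generation equally among Amira and Nell: £66,000 each.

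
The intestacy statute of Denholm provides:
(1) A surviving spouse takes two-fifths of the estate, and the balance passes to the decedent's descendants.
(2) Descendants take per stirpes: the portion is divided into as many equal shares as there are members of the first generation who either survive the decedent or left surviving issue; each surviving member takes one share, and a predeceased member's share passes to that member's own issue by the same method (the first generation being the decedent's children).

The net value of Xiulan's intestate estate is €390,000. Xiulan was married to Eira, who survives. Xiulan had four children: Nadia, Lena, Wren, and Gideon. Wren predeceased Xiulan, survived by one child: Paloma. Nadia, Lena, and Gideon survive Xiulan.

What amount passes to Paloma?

Eira takes two-fifths of €390,000 = €156,000. The remaining €234,000 passes to the descendants.
The descendants' portion (€234,000) is divided into 4 shares of €58,500: Nadia, Lena, and Gideon each take €58,500; Wren's €58,500 share passes to Wren's issue.
Wren's share (€58,500) passes entirely to Paloma.

Paloma receives €58,500.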